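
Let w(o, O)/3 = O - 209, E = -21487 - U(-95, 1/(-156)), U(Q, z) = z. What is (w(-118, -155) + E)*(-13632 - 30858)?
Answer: 26118025045/26 ≈ 1.0045e+9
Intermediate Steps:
E = -3351971/156 (E = -21487 - 1/(-156) = -21487 - 1*(-1/156) = -21487 + 1/156 = -3351971/156 ≈ -21487.)
w(o, O) = -627 + 3*O (w(o, O) = 3*(O - 209) = 3*(-209 + O) = -627 + 3*O)
(w(-118, -155) + E)*(-13632 - 30858) = ((-627 + 3*(-155)) - 3351971/156)*(-13632 - 30858) = ((-627 - 465) - 3351971/156)*(-44490) = (-1092 - 3351971/156)*(-44490) = -3522323/156*(-44490) = 26118025045/26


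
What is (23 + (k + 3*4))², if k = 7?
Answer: 1764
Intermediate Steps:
(23 + (k + 3*4))² = (23 + (7 + 3*4))² = (23 + (7 + 12))² = (23 + 19)² = 42² = 1764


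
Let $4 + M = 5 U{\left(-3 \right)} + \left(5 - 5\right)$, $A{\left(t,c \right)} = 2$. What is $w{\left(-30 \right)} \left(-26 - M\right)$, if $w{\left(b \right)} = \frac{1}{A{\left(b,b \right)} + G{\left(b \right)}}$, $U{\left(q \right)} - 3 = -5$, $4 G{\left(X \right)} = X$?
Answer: $\frac{24}{11} \approx 2.1818$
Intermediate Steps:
$G{\left(X \right)} = \frac{X}{4}$
$U{\left(q \right)} = -2$ ($U{\left(q \right)} = 3 - 5 = -2$)
$w{\left(b \right)} = \frac{1}{2 + \frac{b}{4}}$
$M = -14$ ($M = -4 + \left(5 \left(-2\right) + \left(5 - 5\right)\right) = -4 + \left(-10 + \left(5 - 5\right)\right) = -4 + \left(-10 + 0\right) = -4 - 10 = -14$)
$w{\left(-30 \right)} \left(-26 - M\right) = \frac{4}{8 - 30} \left(-26 - -14\right) = \frac{4}{-22} \left(-26 + 14\right) = 4 \left(- \frac{1}{22}\right) \left(-12\right) = \left(- \frac{2}{11}\right) \left(-12\right) = \frac{24}{11}$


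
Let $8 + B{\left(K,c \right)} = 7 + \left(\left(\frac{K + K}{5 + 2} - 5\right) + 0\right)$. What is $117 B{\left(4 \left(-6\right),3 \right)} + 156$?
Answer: $- \frac{9438}{7} \approx -1348.3$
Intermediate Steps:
$B{\left(K,c \right)} = -6 + \frac{2 K}{7}$ ($B{\left(K,c \right)} = -8 + \left(7 + \left(\left(\frac{K + K}{5 + 2} - 5\right) + 0\right)\right) = -8 + \left(7 + \left(\left(\frac{2 K}{7} - 5\right) + 0\right)\right) = -8 + \left(7 + \left(\left(-5 + \frac{2 K}{7}\right) + 0\right)\right) = -8 + \left(7 + \left(-5 + \frac{2 K}{7}\right)\right) = -8 + \left(2 + \frac{2 K}{7}\right) = -6 + \frac{2 K}{7}$)
$117 B{\left(4 \left(-6\right),3 \right)} + 156 = 117 \left(-6 + \frac{2 \cdot 4 \left(-6\right)}{7}\right) + 156 = 117 \left(-6 + \frac{2}{7} \left(-24\right)\right) + 156 = 117 \left(-6 - \frac{48}{7}\right) + 156 = 117 \left(- \frac{90}{7}\right) + 156 = - \frac{10530}{7} + 156 = - \frac{9438}{7}$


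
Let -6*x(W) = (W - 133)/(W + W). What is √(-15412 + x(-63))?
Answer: I*√1248393/9 ≈ 124.15*I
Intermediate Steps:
x(W) = -(-133 + W)/(12*W) (x(W) = -(W - 133)/(6*(W + W)) = -(-133 + W)/(6*(2*W)) = -(-133 + W)*1/(2*W)/6 = -(-133 + W)/(12*W))
√(-15412 + x(-63)) = √(-15412 + (1/12)*(133 - 1*(-63))/(-63)) = √(-15412 + (1/12)*(-1/63)*(133 + 63)) = √(-15412 + (1/12)*(-1/63)*196) = √(-15412 - 7/27) = √(-416131/27) = I*√1248393/9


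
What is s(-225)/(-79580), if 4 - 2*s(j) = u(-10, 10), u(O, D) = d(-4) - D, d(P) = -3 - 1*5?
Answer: -11/79580 ≈ -0.00013823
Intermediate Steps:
d(P) = -8 (d(P) = -3 - 5 = -8)
u(O, D) = -8 - D
s(j) = 11 (s(j) = 2 - (-8 - 1*10)/2 = 2 - (-8 - 10)/2 = 2 - 1/2*(-18) = 2 + 9 = 11)
s(-225)/(-79580) = 11/(-79580) = 11*(-1/79580) = -11/79580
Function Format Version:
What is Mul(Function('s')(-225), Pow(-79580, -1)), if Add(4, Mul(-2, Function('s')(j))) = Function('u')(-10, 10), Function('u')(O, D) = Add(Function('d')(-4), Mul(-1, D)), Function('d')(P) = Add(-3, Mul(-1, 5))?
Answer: Rational(-11, 79580) ≈ -0.00013823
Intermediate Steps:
Function('d')(P) = -8 (Function('d')(P) = Add(-3, -5) = -8)
Function('u')(O, D) = Add(-8, Mul(-1, D))
Function('s')(j) = 11 (Function('s')(j) = Add(2, Mul(Rational(-1, 2), Add(-8, Mul(-1, 10)))) = Add(2, Mul(Rational(-1, 2), Add(-8, -10))) = Add(2, Mul(Rational(-1, 2), -18)) = Add(2, 9) = 11)
Mul(Function('s')(-225), Pow(-79580, -1)) = Mul(11, Pow(-79580, -1)) = Mul(11, Rational(-1, 79580)) = Rational(-11, 79580)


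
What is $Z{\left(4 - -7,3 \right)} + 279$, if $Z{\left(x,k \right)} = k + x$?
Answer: $293$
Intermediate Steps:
$Z{\left(4 - -7,3 \right)} + 279 = \left(3 + \left(4 - -7\right)\right) + 279 = \left(3 + \left(4 + 7\right)\right) + 279 = \left(3 + 11\right) + 279 = 14 + 279 = 293$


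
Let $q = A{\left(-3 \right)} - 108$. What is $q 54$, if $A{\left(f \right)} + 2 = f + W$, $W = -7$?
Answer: $-6480$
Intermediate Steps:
$A{\left(f \right)} = -9 + f$ ($A{\left(f \right)} = -2 + \left(f - 7\right) = -2 + \left(-7 + f\right) = -9 + f$)
$q = -120$ ($q = \left(-9 - 3\right) - 108 = -12 - 108 = -120$)
$q 54 = \left(-120\right) 54 = -6480$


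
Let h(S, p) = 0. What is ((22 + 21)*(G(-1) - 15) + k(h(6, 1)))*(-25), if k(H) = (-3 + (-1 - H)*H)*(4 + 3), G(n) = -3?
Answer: 19875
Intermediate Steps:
k(H) = -21 + 7*H*(-1 - H) (k(H) = (-3 + H*(-1 - H))*7 = -21 + 7*H*(-1 - H))
((22 + 21)*(G(-1) - 15) + k(h(6, 1)))*(-25) = ((22 + 21)*(-3 - 15) + (-21 - 7*0 - 7*0²))*(-25) = (43*(-18) + (-21 + 0 - 7*0))*(-25) = (-774 + (-21 + 0 + 0))*(-25) = (-774 - 21)*(-25) = -795*(-25) = 19875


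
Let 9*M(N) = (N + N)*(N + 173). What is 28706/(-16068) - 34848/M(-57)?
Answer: 97079809/4426734 ≈ 21.930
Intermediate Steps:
M(N) = 2*N*(173 + N)/9 (M(N) = ((N + N)*(N + 173))/9 = ((2*N)*(173 + N))/9 = (2*N*(173 + N))/9 = 2*N*(173 + N)/9)
28706/(-16068) - 34848/M(-57) = 28706/(-16068) - 34848*(-3/(38*(173 - 57))) = 28706*(-1/16068) - 34848/((2/9)*(-57)*116) = -14353/8034 - 34848/(-4408/3) = -14353/8034 - 34848*(-3/4408) = -14353/8034 + 13068/551 = 97079809/4426734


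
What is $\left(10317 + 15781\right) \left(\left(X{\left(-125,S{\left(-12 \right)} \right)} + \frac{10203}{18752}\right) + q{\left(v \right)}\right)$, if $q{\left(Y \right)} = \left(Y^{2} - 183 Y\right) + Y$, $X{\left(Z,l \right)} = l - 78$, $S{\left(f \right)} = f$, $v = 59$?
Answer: $- \frac{1797639909309}{9376} \approx -1.9173 \cdot 10^{8}$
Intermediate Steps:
$X{\left(Z,l \right)} = -78 + l$
$q{\left(Y \right)} = Y^{2} - 182 Y$
$\left(10317 + 15781\right) \left(\left(X{\left(-125,S{\left(-12 \right)} \right)} + \frac{10203}{18752}\right) + q{\left(v \right)}\right) = \left(10317 + 15781\right) \left(\left(\left(-78 - 12\right) + \frac{10203}{18752}\right) + 59 \left(-182 + 59\right)\right) = 26098 \left(\left(-90 + 10203 \cdot \frac{1}{18752}\right) + 59 \left(-123\right)\right) = 26098 \left(\left(-90 + \frac{10203}{18752}\right) - 7257\right) = 26098 \left(- \frac{1677477}{18752} - 7257\right) = 26098 \left(- \frac{137760741}{18752}\right) = - \frac{1797639909309}{9376}$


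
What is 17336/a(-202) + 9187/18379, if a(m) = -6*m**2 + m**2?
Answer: 388928349/937420895 ≈ 0.41489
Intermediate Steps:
a(m) = -5*m**2
17336/a(-202) + 9187/18379 = 17336/((-5*(-202)**2)) + 9187/18379 = 17336/((-5*40804)) + 9187*(1/18379) = 17336/(-204020) + 9187/18379 = 17336*(-1/204020) + 9187/18379 = -4334/51005 + 9187/18379 = 388928349/937420895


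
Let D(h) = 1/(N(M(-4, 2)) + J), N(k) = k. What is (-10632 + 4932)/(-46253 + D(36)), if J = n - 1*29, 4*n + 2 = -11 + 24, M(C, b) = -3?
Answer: 133380/1082321 ≈ 0.12324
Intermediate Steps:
n = 11/4 (n = -½ + (-11 + 24)/4 = -½ + (¼)*13 = -½ + 13/4 = 11/4 ≈ 2.7500)
J = -105/4 (J = 11/4 - 1*29 = 11/4 - 29 = -105/4 ≈ -26.250)
D(h) = -4/117 (D(h) = 1/(-3 - 105/4) = 1/(-117/4) = -4/117)
(-10632 + 4932)/(-46253 + D(36)) = (-10632 + 4932)/(-46253 - 4/117) = -5700/(-5411605/117) = -5700*(-117/5411605) = 133380/1082321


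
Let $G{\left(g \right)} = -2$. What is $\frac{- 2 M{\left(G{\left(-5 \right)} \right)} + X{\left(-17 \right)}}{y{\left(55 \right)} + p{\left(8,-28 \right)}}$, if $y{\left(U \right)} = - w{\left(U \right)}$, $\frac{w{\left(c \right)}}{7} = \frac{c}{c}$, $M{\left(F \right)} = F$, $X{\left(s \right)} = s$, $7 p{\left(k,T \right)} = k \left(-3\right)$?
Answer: $\frac{91}{73} \approx 1.2466$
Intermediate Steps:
$p{\left(k,T \right)} = - \frac{3 k}{7}$ ($p{\left(k,T \right)} = \frac{k \left(-3\right)}{7} = \frac{\left(-3\right) k}{7} = - \frac{3 k}{7}$)
$w{\left(c \right)} = 7$ ($w{\left(c \right)} = 7 \frac{c}{c} = 7 \cdot 1 = 7$)
$y{\left(U \right)} = -7$ ($y{\left(U \right)} = \left(-1\right) 7 = -7$)
$\frac{- 2 M{\left(G{\left(-5 \right)} \right)} + X{\left(-17 \right)}}{y{\left(55 \right)} + p{\left(8,-28 \right)}} = \frac{\left(-2\right) \left(-2\right) - 17}{-7 - \frac{24}{7}} = \frac{4 - 17}{-7 - \frac{24}{7}} = - \frac{13}{- \frac{73}{7}} = \left(-13\right) \left(- \frac{7}{73}\right) = \frac{91}{73}$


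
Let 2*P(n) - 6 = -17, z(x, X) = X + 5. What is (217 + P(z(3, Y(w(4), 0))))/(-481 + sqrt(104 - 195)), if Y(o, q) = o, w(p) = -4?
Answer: -15651/35608 - 423*I*sqrt(91)/462904 ≈ -0.43954 - 0.0087171*I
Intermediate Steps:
z(x, X) = 5 + X
P(n) = -11/2 (P(n) = 3 + (1/2)*(-17) = 3 - 17/2 = -11/2)
(217 + P(z(3, Y(w(4), 0))))/(-481 + sqrt(104 - 195)) = (217 - 11/2)/(-481 + sqrt(104 - 195)) = 423/(2*(-481 + sqrt(-91))) = 423/(2*(-481 + I*sqrt(91)))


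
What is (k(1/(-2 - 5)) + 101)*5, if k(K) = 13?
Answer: 570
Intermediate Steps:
(k(1/(-2 - 5)) + 101)*5 = (13 + 101)*5 = 114*5 = 570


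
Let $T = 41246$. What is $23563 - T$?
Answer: $-17683$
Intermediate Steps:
$23563 - T = 23563 - 41246 = -17683$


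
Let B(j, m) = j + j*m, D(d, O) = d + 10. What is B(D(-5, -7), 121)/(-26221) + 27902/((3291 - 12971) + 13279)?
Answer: 729422952/94369379 ≈ 7.7294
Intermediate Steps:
D(d, O) = 10 + d
B(D(-5, -7), 121)/(-26221) + 27902/((3291 - 12971) + 13279) = ((10 - 5)*(1 + 121))/(-26221) + 27902/((3291 - 12971) + 13279) = (5*122)*(-1/26221) + 27902/(-9680 + 13279) = 610*(-1/26221) + 27902/3599 = -610/26221 + 27902*(1/3599) = -610/26221 + 27902/3599 = 729422952/94369379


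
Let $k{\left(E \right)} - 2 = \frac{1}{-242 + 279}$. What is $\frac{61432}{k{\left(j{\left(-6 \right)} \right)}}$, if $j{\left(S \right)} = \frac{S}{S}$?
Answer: $\frac{2272984}{75} \approx 30306.0$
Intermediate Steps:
$j{\left(S \right)} = 1$
$k{\left(E \right)} = \frac{75}{37}$ ($k{\left(E \right)} = 2 + \frac{1}{-242 + 279} = 2 + \frac{1}{37} = \frac{75}{37}$)
$\frac{61432}{k{\left(j{\left(-6 \right)} \right)}} = \frac{61432}{\frac{75}{37}} = 61432 \cdot \frac{37}{75} = \frac{2272984}{75}$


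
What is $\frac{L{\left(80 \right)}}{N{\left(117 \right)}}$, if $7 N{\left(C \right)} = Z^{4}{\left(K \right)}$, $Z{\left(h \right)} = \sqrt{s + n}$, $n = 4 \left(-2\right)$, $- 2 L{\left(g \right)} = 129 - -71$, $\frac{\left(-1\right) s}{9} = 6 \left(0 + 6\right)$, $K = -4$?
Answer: $- \frac{175}{27556} \approx -0.0063507$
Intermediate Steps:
$s = -324$ ($s = - 9 \cdot 6 \left(0 + 6\right) = - 9 \cdot 6 \cdot 6 = \left(-9\right) 36 = -324$)
$L{\left(g \right)} = -100$ ($L{\left(g \right)} = - \frac{129 - -71}{2} = - \frac{129 + 71}{2} = \left(- \frac{1}{2}\right) 200 = -100$)
$n = -8$
$Z{\left(h \right)} = 2 i \sqrt{83}$ ($Z{\left(h \right)} = \sqrt{-324 - 8} = \sqrt{-332} = 2 i \sqrt{83}$)
$N{\left(C \right)} = \frac{110224}{7}$ ($N{\left(C \right)} = \frac{\left(2 i \sqrt{83}\right)^{4}}{7} = \frac{1}{7} \cdot 110224 = \frac{110224}{7}$)
$\frac{L{\left(80 \right)}}{N{\left(117 \right)}} = - \frac{100}{\frac{110224}{7}} = \left(-100\right) \frac{7}{110224} = - \frac{175}{27556}$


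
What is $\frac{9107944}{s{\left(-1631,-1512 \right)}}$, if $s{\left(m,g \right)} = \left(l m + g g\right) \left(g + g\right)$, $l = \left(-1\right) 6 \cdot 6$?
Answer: $- \frac{1138493}{886357080} \approx -0.0012845$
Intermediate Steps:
$l = -36$ ($l = \left(-6\right) 6 = -36$)
$s{\left(m,g \right)} = 2 g \left(g^{2} - 36 m\right)$ ($s{\left(m,g \right)} = \left(- 36 m + g g\right) \left(g + g\right) = \left(- 36 m + g^{2}\right) 2 g = \left(g^{2} - 36 m\right) 2 g = 2 g \left(g^{2} - 36 m\right)$)
$\frac{9107944}{s{\left(-1631,-1512 \right)}} = \frac{9107944}{2 \left(-1512\right) \left(\left(-1512\right)^{2} - -58716\right)} = \frac{9107944}{2 \left(-1512\right) \left(2286144 + 58716\right)} = \frac{9107944}{2 \left(-1512\right) 2344860} = \frac{9107944}{-7090856640} = 9107944 \left(- \frac{1}{7090856640}\right) = - \frac{1138493}{886357080}$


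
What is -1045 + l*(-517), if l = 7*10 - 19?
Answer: -27412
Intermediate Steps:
l = 51 (l = 70 - 19 = 51)
-1045 + l*(-517) = -1045 + 51*(-517) = -1045 - 26367 = -27412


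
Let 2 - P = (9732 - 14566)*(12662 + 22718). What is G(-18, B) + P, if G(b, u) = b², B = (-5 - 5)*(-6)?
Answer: 171027246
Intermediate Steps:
B = 60 (B = -10*(-6) = 60)
P = 171026922 (P = 2 - (9732 - 14566)*(12662 + 22718) = 2 - (-4834)*35380 = 2 - 1*(-171026920) = 2 + 171026920 = 171026922)
G(-18, B) + P = (-18)² + 171026922 = 324 + 171026922 = 171027246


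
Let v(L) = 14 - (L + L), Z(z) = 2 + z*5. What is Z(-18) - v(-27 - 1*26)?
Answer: -208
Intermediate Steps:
Z(z) = 2 + 5*z
v(L) = 14 - 2*L
Z(-18) - v(-27 - 1*26) = (2 + 5*(-18)) - (14 - 2*(-27 - 1*26)) = (2 - 90) - (14 - 2*(-27 - 26)) = -88 - (14 - 2*(-53)) = -88 - (14 + 106) = -88 - 1*120 = -88 - 120 = -208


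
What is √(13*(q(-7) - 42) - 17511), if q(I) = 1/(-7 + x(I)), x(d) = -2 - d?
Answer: I*√72254/2 ≈ 134.4*I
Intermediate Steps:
q(I) = 1/(-9 - I) (q(I) = 1/(-7 + (-2 - I)) = 1/(-9 - I))
√(13*(q(-7) - 42) - 17511) = √(13*(-1/(9 - 7) - 42) - 17511) = √(13*(-1/2 - 42) - 17511) = √(13*(-1*½ - 42) - 17511) = √(13*(-½ - 42) - 17511) = √(13*(-85/2) - 17511) = √(-1105/2 - 17511) = √(-36127/2) = I*√72254/2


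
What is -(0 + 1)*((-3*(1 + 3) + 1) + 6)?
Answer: 5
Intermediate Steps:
-(0 + 1)*((-3*(1 + 3) + 1) + 6) = -((-3*4 + 1) + 6) = -((-12 + 1) + 6) = -(-11 + 6) = -(-5) = -1*(-5) = 5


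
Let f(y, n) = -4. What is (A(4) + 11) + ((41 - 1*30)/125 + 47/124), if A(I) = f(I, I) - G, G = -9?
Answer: 255239/15500 ≈ 16.467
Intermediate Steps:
A(I) = 5 (A(I) = -4 - 1*(-9) = -4 + 9 = 5)
(A(4) + 11) + ((41 - 1*30)/125 + 47/124) = (5 + 11) + ((41 - 1*30)/125 + 47/124) = 16 + ((41 - 30)*(1/125) + 47*(1/124)) = 16 + (11*(1/125) + 47/124) = 16 + (11/125 + 47/124) = 16 + 7239/15500 = 255239/15500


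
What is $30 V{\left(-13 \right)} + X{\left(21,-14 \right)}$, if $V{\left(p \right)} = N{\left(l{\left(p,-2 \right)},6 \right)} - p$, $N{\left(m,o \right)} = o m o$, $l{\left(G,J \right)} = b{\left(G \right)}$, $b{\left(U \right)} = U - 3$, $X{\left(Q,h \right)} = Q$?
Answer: $-16869$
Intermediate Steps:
$b{\left(U \right)} = -3 + U$
$l{\left(G,J \right)} = -3 + G$
$N{\left(m,o \right)} = m o^{2}$
$V{\left(p \right)} = -108 + 35 p$ ($V{\left(p \right)} = \left(-3 + p\right) 6^{2} - p = \left(-3 + p\right) 36 - p = \left(-108 + 36 p\right) - p = -108 + 35 p$)
$30 V{\left(-13 \right)} + X{\left(21,-14 \right)} = 30 \left(-108 + 35 \left(-13\right)\right) + 21 = 30 \left(-108 - 455\right) + 21 = 30 \left(-563\right) + 21 = -16890 + 21 = -16869$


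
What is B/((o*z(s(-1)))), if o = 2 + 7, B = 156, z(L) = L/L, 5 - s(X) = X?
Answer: 52/3 ≈ 17.333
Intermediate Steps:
s(X) = 5 - X
z(L) = 1
o = 9
B/((o*z(s(-1)))) = 156/((9*1)) = 156/9 = 156*(⅑) = 52/3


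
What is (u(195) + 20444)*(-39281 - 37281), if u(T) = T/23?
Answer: -36015300734/23 ≈ -1.5659e+9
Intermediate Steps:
u(T) = T/23 (u(T) = T*(1/23) = T/23)
(u(195) + 20444)*(-39281 - 37281) = ((1/23)*195 + 20444)*(-39281 - 37281) = (195/23 + 20444)*(-76562) = (470407/23)*(-76562) = -36015300734/23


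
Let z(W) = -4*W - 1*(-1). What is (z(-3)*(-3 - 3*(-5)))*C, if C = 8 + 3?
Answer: 1716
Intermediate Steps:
C = 11
z(W) = 1 - 4*W (z(W) = -4*W + 1 = 1 - 4*W)
(z(-3)*(-3 - 3*(-5)))*C = ((1 - 4*(-3))*(-3 - 3*(-5)))*11 = ((1 + 12)*(-3 - 1*(-15)))*11 = (13*(-3 + 15))*11 = (13*12)*11 = 156*11 = 1716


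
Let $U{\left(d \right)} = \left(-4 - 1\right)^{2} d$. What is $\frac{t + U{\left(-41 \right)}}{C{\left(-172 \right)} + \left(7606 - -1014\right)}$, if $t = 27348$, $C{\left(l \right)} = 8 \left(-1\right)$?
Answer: $\frac{26323}{8612} \approx 3.0565$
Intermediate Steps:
$C{\left(l \right)} = -8$
$U{\left(d \right)} = 25 d$ ($U{\left(d \right)} = \left(-5\right)^{2} d = 25 d$)
$\frac{t + U{\left(-41 \right)}}{C{\left(-172 \right)} + \left(7606 - -1014\right)} = \frac{27348 + 25 \left(-41\right)}{-8 + \left(7606 - -1014\right)} = \frac{27348 - 1025}{-8 + \left(7606 + 1014\right)} = \frac{26323}{-8 + 8620} = \frac{26323}{8612}$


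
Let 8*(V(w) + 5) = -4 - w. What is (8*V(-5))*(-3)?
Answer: 117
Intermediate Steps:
V(w) = -11/2 - w/8 (V(w) = -5 + (-4 - w)/8 = -5 + (-½ - w/8) = -11/2 - w/8)
(8*V(-5))*(-3) = (8*(-11/2 - ⅛*(-5)))*(-3) = (8*(-11/2 + 5/8))*(-3) = (8*(-39/8))*(-3) = -39*(-3) = 117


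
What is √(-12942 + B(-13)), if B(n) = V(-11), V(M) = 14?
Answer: 8*I*√202 ≈ 113.7*I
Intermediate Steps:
B(n) = 14
√(-12942 + B(-13)) = √(-12942 + 14) = √(-12928) = 8*I*√202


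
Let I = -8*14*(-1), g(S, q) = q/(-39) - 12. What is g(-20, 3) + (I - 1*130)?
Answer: -391/13 ≈ -30.077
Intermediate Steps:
g(S, q) = -12 - q/39 (g(S, q) = -q/39 - 12 = -12 - q/39)
I = 112 (I = -112*(-1) = 112)
g(-20, 3) + (I - 1*130) = (-12 - 1/39*3) + (112 - 1*130) = (-12 - 1/13) + (112 - 130) = -157/13 - 18 = -391/13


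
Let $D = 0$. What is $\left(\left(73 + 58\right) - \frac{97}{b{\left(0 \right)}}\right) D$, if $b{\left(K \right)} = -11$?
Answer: $0$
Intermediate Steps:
$\left(\left(73 + 58\right) - \frac{97}{b{\left(0 \right)}}\right) D = \left(\left(73 + 58\right) - \frac{97}{-11}\right) 0 = \left(131 - - \frac{97}{11}\right) 0 = \left(131 + \frac{97}{11}\right) 0 = \frac{1538}{11} \cdot 0 = 0$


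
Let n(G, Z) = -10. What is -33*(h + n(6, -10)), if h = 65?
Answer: -1815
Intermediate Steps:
-33*(h + n(6, -10)) = -33*(65 - 10) = -33*55 = -1815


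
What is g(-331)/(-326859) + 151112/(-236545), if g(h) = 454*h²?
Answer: -11815304779438/77316862155 ≈ -152.82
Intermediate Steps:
g(-331)/(-326859) + 151112/(-236545) = (454*(-331)²)/(-326859) + 151112/(-236545) = (454*109561)*(-1/326859) + 151112*(-1/236545) = 49740694*(-1/326859) - 151112/236545 = -49740694/326859 - 151112/236545 = -11815304779438/77316862155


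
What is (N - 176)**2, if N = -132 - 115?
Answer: 178929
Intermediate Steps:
N = -247
(N - 176)**2 = (-247 - 176)**2 = (-423)**2 = 178929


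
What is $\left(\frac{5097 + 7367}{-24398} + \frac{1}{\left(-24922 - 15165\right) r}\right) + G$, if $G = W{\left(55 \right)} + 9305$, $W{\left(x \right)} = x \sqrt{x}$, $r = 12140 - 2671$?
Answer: $\frac{43084835306803590}{4630542812797} + 55 \sqrt{55} \approx 9712.4$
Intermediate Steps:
$r = 9469$ ($r = 12140 - 2671 = 9469$)
$W{\left(x \right)} = x^{\frac{3}{2}}$
$G = 9305 + 55 \sqrt{55}$ ($G = 55^{\frac{3}{2}} + 9305 = 55 \sqrt{55} + 9305 = 9305 + 55 \sqrt{55} \approx 9712.9$)
$\left(\frac{5097 + 7367}{-24398} + \frac{1}{\left(-24922 - 15165\right) r}\right) + G = \left(\frac{5097 + 7367}{-24398} + \frac{1}{\left(-24922 - 15165\right) 9469}\right) + \left(9305 + 55 \sqrt{55}\right) = \left(12464 \left(- \frac{1}{24398}\right) + \frac{1}{-40087} \cdot \frac{1}{9469}\right) + \left(9305 + 55 \sqrt{55}\right) = \left(- \frac{6232}{12199} - \frac{1}{379583803}\right) + \left(9305 + 55 \sqrt{55}\right) = - \frac{2365566272495}{4630542812797} + \left(9305 + 55 \sqrt{55}\right) = \frac{43084835306803590}{4630542812797} + 55 \sqrt{55}$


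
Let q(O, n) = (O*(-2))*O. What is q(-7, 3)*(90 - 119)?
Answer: 2842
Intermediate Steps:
q(O, n) = -2*O² (q(O, n) = (-2*O)*O = -2*O²)
q(-7, 3)*(90 - 119) = (-2*(-7)²)*(90 - 119) = -2*49*(-29) = -98*(-29) = 2842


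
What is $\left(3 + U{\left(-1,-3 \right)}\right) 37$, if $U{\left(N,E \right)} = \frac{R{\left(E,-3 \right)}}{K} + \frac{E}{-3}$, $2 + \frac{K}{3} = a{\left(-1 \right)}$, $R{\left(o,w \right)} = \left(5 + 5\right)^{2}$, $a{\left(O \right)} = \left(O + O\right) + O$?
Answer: $- \frac{296}{3} \approx -98.667$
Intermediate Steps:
$a{\left(O \right)} = 3 O$ ($a{\left(O \right)} = 2 O + O = 3 O$)
$R{\left(o,w \right)} = 100$ ($R{\left(o,w \right)} = 10^{2} = 100$)
$K = -15$ ($K = -6 + 3 \cdot 3 \left(-1\right) = -6 + 3 \left(-3\right) = -6 - 9 = -15$)
$U{\left(N,E \right)} = - \frac{20}{3} - \frac{E}{3}$ ($U{\left(N,E \right)} = \frac{100}{-15} + \frac{E}{-3} = 100 \left(- \frac{1}{15}\right) + E \left(- \frac{1}{3}\right) = - \frac{20}{3} - \frac{E}{3}$)
$\left(3 + U{\left(-1,-3 \right)}\right) 37 = \left(3 - \frac{17}{3}\right) 37 = \left(- \frac{8}{3}\right) 37 = - \frac{296}{3}$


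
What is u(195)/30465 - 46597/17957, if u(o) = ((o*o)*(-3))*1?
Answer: -77067164/12156889 ≈ -6.3394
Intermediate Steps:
u(o) = -3*o² (u(o) = (o²*(-3))*1 = -3*o²*1 = -3*o²)
u(195)/30465 - 46597/17957 = -3*195²/30465 - 46597/17957 = -3*38025*(1/30465) - 46597*1/17957 = -114075*1/30465 - 46597/17957 = -2535/677 - 46597/17957 = -77067164/12156889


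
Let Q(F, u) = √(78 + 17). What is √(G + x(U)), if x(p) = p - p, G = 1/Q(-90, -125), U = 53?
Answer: 95^(¾)/95 ≈ 0.32031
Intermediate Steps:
Q(F, u) = √95
G = √95/95 (G = 1/(√95) = √95/95 ≈ 0.10260)
x(p) = 0
√(G + x(U)) = √(√95/95 + 0) = √(√95/95) = 95^(¾)/95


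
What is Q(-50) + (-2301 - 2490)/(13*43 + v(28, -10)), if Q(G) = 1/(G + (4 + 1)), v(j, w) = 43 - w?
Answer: -24023/3060 ≈ -7.8507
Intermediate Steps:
Q(G) = 1/(5 + G) (Q(G) = 1/(G + 5) = 1/(5 + G))
Q(-50) + (-2301 - 2490)/(13*43 + v(28, -10)) = 1/(5 - 50) + (-2301 - 2490)/(13*43 + (43 - 1*(-10))) = 1/(-45) - 4791/(559 + (43 + 10)) = -1/45 - 4791/(559 + 53) = -1/45 - 4791/612 = -1/45 - 4791*1/612 = -1/45 - 1597/204 = -24023/3060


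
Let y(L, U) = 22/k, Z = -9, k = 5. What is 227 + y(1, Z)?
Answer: 1157/5 ≈ 231.40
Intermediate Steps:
y(L, U) = 22/5
227 + y(1, Z) = 227 + 22/5 = 1157/5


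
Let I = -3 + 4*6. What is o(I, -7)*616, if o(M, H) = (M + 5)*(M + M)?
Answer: 672672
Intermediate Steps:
I = 21 (I = -3 + 24 = 21)
o(M, H) = 2*M*(5 + M) (o(M, H) = (5 + M)*(2*M) = 2*M*(5 + M))
o(I, -7)*616 = (2*21*(5 + 21))*616 = (2*21*26)*616 = 1092*616 = 672672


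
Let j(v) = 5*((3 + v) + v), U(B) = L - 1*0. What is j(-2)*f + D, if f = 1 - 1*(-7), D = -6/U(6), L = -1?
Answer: -34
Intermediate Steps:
U(B) = -1 (U(B) = -1 - 1*0 = -1 + 0 = -1)
D = 6 (D = -6/(-1) = -6*(-1) = 6)
f = 8 (f = 1 + 7 = 8)
j(v) = 15 + 10*v (j(v) = 5*(3 + 2*v) = 15 + 10*v)
j(-2)*f + D = (15 + 10*(-2))*8 + 6 = (15 - 20)*8 + 6 = -5*8 + 6 = -40 + 6 = -34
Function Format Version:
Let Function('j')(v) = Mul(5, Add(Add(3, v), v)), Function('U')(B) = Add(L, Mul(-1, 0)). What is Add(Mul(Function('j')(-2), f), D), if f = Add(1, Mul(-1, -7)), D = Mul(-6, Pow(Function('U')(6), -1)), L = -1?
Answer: -34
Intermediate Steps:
Function('U')(B) = -1 (Function('U')(B) = Add(-1, Mul(-1, 0)) = Add(-1, 0) = -1)
D = 6 (D = Mul(-6, Pow(-1, -1)) = Mul(-6, -1) = 6)
f = 8 (f = Add(1, 7) = 8)
Function('j')(v) = Add(15, Mul(10, v)) (Function('j')(v) = Mul(5, Add(3, Mul(2, v))) = Add(15, Mul(10, v)))
Add(Mul(Function('j')(-2), f), D) = Add(Mul(Add(15, Mul(10, -2)), 8), 6) = Add(Mul(Add(15, -20), 8), 6) = Add(Mul(-5, 8), 6) = Add(-40, 6) = -34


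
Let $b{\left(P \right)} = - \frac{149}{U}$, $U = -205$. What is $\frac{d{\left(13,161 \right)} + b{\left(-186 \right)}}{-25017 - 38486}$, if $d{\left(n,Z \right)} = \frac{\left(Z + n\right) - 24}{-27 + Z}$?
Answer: $- \frac{25358}{872213705} \approx -2.9073 \cdot 10^{-5}$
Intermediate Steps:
$d{\left(n,Z \right)} = \frac{-24 + Z + n}{-27 + Z}$
$b{\left(P \right)} = \frac{149}{205}$ ($b{\left(P \right)} = - \frac{149}{-205} = \left(-149\right) \left(- \frac{1}{205}\right) = \frac{149}{205}$)
$\frac{d{\left(13,161 \right)} + b{\left(-186 \right)}}{-25017 - 38486} = \frac{\frac{-24 + 161 + 13}{-27 + 161} + \frac{149}{205}}{-25017 - 38486} = \frac{\frac{1}{134} \cdot 150 + \frac{149}{205}}{-63503} = \left(\frac{1}{134} \cdot 150 + \frac{149}{205}\right) \left(- \frac{1}{63503}\right) = \left(\frac{75}{67} + \frac{149}{205}\right) \left(- \frac{1}{63503}\right) = \frac{25358}{13735} \left(- \frac{1}{63503}\right) = - \frac{25358}{872213705}$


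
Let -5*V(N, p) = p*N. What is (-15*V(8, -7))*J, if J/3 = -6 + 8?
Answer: -1008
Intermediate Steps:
V(N, p) = -N*p/5 (V(N, p) = -p*N/5 = -N*p/5)
J = 6 (J = 3*(-6 + 8) = 3*2 = 6)
(-15*V(8, -7))*J = -(-3)*8*(-7)*6 = -15*56/5*6 = -168*6 = -1008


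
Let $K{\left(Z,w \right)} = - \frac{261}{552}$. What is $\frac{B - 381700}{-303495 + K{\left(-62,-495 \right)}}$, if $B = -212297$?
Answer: $\frac{36431816}{18614389} \approx 1.9572$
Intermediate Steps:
$K{\left(Z,w \right)} = - \frac{87}{184}$ ($K{\left(Z,w \right)} = \left(-261\right) \frac{1}{552} = - \frac{87}{184}$)
$\frac{B - 381700}{-303495 + K{\left(-62,-495 \right)}} = \frac{-212297 - 381700}{-303495 - \frac{87}{184}} = - \frac{593997}{- \frac{55843167}{184}} = \left(-593997\right) \left(- \frac{184}{55843167}\right) = \frac{36431816}{18614389}$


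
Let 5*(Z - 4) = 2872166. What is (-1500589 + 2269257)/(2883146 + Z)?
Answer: 960835/4321979 ≈ 0.22231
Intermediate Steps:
Z = 2872186/5 (Z = 4 + (1/5)*2872166 = 4 + 2872166/5 = 2872186/5 ≈ 5.7444e+5)
(-1500589 + 2269257)/(2883146 + Z) = (-1500589 + 2269257)/(2883146 + 2872186/5) = 768668/(17287916/5) = 768668*(5/17287916) = 960835/4321979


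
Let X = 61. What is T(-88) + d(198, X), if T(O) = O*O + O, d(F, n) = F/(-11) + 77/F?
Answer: 137491/18 ≈ 7638.4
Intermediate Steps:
d(F, n) = 77/F - F/11 (d(F, n) = F*(-1/11) + 77/F = -F/11 + 77/F = 77/F - F/11)
T(O) = O + O**2 (T(O) = O**2 + O = O + O**2)
T(-88) + d(198, X) = -88*(1 - 88) + (77/198 - 1/11*198) = -88*(-87) + (77*(1/198) - 18) = 7656 + (7/18 - 18) = 7656 - 317/18 = 137491/18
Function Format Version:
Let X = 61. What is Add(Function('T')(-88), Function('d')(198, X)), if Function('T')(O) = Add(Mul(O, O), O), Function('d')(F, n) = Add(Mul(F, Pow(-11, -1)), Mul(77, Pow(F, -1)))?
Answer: Rational(137491, 18) ≈ 7638.4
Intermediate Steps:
Function('d')(F, n) = Add(Mul(77, Pow(F, -1)), Mul(Rational(-1, 11), F)) (Function('d')(F, n) = Add(Mul(F, Rational(-1, 11)), Mul(77, Pow(F, -1))) = Add(Mul(Rational(-1, 11), F), Mul(77, Pow(F, -1))) = Add(Mul(77, Pow(F, -1)), Mul(Rational(-1, 11), F)))
Function('T')(O) = Add(O, Pow(O, 2)) (Function('T')(O) = Add(Pow(O, 2), O) = Add(O, Pow(O, 2)))
Add(Function('T')(-88), Function('d')(198, X)) = Add(Mul(-88, Add(1, -88)), Add(Mul(77, Pow(198, -1)), Mul(Rational(-1, 11), 198))) = Add(Mul(-88, -87), Add(Mul(77, Rational(1, 198)), -18)) = Add(7656, Add(Rational(7, 18), -18)) = Add(7656, Rational(-317, 18)) = Rational(137491, 18)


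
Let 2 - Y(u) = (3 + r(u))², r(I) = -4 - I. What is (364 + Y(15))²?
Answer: 12100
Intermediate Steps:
Y(u) = 2 - (-1 - u)² (Y(u) = 2 - (3 + (-4 - u))² = 2 - (-1 - u)²)
(364 + Y(15))² = (364 + (2 - (1 + 15)²))² = (364 + (2 - 1*16²))² = (364 + (2 - 1*256))² = (364 + (2 - 256))² = (364 - 254)² = 110² = 12100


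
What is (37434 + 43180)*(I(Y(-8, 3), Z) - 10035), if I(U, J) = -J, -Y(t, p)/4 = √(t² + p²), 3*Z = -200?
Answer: -2410761670/3 ≈ -8.0359e+8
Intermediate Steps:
Z = -200/3 (Z = (⅓)*(-200) = -200/3 ≈ -66.667)
Y(t, p) = -4*√(p² + t²) (Y(t, p) = -4*√(t² + p²) = -4*√(p² + t²))
(37434 + 43180)*(I(Y(-8, 3), Z) - 10035) = (37434 + 43180)*(-1*(-200/3) - 10035) = 80614*(200/3 - 10035) = 80614*(-29905/3) = -2410761670/3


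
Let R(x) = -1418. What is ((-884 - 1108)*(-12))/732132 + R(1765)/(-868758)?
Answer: 33649621/981551747 ≈ 0.034282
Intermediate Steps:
((-884 - 1108)*(-12))/732132 + R(1765)/(-868758) = ((-884 - 1108)*(-12))/732132 - 1418/(-868758) = -1992*(-12)*(1/732132) - 1418*(-1/868758) = 23904*(1/732132) + 709/434379 = 664/20337 + 709/434379 = 33649621/981551747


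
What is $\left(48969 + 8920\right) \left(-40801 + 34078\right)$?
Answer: $-389187747$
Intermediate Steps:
$\left(48969 + 8920\right) \left(-40801 + 34078\right) = 57889 \left(-6723\right) = -389187747$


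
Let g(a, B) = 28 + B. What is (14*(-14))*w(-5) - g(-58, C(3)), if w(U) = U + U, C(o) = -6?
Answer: 1938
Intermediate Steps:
w(U) = 2*U
(14*(-14))*w(-5) - g(-58, C(3)) = (14*(-14))*(2*(-5)) - (28 - 6) = -196*(-10) - 1*22 = 1960 - 22 = 1938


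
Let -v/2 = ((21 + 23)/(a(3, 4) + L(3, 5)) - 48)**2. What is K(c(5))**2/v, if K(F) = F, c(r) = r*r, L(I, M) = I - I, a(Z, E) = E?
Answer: -625/2738 ≈ -0.22827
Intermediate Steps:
L(I, M) = 0
c(r) = r**2
v = -2738 (v = -2*((21 + 23)/(4 + 0) - 48)**2 = -2*(44/4 - 48)**2 = -2*(44*(1/4) - 48)**2 = -2*(11 - 48)**2 = -2*(-37)**2 = -2*1369 = -2738)
K(c(5))**2/v = (5**2)**2/(-2738) = 25**2*(-1/2738) = 625*(-1/2738) = -625/2738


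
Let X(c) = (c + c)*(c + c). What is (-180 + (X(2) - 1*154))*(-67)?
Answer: 21306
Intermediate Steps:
X(c) = 4*c**2 (X(c) = (2*c)*(2*c) = 4*c**2)
(-180 + (X(2) - 1*154))*(-67) = (-180 + (4*2**2 - 1*154))*(-67) = (-180 + (4*4 - 154))*(-67) = (-180 + (16 - 154))*(-67) = (-180 - 138)*(-67) = -318*(-67) = 21306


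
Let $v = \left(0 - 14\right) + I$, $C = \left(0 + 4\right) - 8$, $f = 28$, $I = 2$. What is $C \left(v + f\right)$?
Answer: $-64$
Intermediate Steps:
$C = -4$ ($C = 4 - 8 = -4$)
$v = -12$ ($v = \left(0 - 14\right) + 2 = -14 + 2 = -12$)
$C \left(v + f\right) = - 4 \left(-12 + 28\right) = \left(-4\right) 16 = -64$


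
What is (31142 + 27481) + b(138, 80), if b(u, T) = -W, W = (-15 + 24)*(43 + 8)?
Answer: 58164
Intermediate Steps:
W = 459 (W = 9*51 = 459)
b(u, T) = -459 (b(u, T) = -1*459 = -459)
(31142 + 27481) + b(138, 80) = (31142 + 27481) - 459 = 58623 - 459 = 58164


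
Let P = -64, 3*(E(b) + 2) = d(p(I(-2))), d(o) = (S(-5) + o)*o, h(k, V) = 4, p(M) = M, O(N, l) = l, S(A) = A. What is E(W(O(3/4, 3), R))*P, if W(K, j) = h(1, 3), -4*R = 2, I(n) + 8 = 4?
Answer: -640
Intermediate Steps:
I(n) = -4 (I(n) = -8 + 4 = -4)
R = -½ (R = -¼*2 = -½ ≈ -0.50000)
W(K, j) = 4
d(o) = o*(-5 + o) (d(o) = (-5 + o)*o = o*(-5 + o))
E(b) = 10 (E(b) = -2 + (-4*(-5 - 4))/3 = -2 + (-4*(-9))/3 = -2 + (⅓)*36 = -2 + 12 = 10)
E(W(O(3/4, 3), R))*P = 10*(-64) = -640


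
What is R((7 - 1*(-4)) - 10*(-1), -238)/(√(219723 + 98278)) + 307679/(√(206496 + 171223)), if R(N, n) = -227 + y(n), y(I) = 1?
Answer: -226*√318001/318001 + 307679*√377719/377719 ≈ 500.23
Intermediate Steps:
R(N, n) = -226 (R(N, n) = -227 + 1 = -226)
R((7 - 1*(-4)) - 10*(-1), -238)/(√(219723 + 98278)) + 307679/(√(206496 + 171223)) = -226/√(219723 + 98278) + 307679/(√(206496 + 171223)) = -226*√318001/318001 + 307679/(√377719) = -226*√318001/318001 + 307679*(√377719/377719) = -226*√318001/318001 + 307679*√377719/377719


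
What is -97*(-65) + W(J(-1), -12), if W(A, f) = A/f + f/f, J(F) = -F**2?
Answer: 75673/12 ≈ 6306.1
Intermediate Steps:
W(A, f) = 1 + A/f (W(A, f) = A/f + 1 = 1 + A/f)
-97*(-65) + W(J(-1), -12) = -97*(-65) + (-1*(-1)**2 - 12)/(-12) = 6305 - (-1*1 - 12)/12 = 6305 - (-1 - 12)/12 = 6305 - 1/12*(-13) = 6305 + 13/12 = 75673/12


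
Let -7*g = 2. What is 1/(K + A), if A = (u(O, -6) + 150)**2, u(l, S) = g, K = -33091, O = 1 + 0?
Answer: -49/523155 ≈ -9.3663e-5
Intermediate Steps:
O = 1
g = -2/7 (g = -1/7*2 = -2/7 ≈ -0.28571)
u(l, S) = -2/7
A = 1098304/49 (A = (-2/7 + 150)**2 = (1048/7)**2 = 1098304/49 ≈ 22414.)
1/(K + A) = 1/(-33091 + 1098304/49) = 1/(-523155/49) = -49/523155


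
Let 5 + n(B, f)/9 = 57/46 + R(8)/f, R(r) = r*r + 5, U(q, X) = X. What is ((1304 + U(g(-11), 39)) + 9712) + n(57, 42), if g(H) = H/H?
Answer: 1776786/161 ≈ 11036.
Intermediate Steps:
g(H) = 1
R(r) = 5 + r² (R(r) = r² + 5 = 5 + r²)
n(B, f) = -1557/46 + 621/f (n(B, f) = -45 + 9*(57/46 + (5 + 8²)/f) = -45 + 9*(57*(1/46) + (5 + 64)/f) = -45 + 9*(57/46 + 69/f) = -45 + (513/46 + 621/f) = -1557/46 + 621/f)
((1304 + U(g(-11), 39)) + 9712) + n(57, 42) = ((1304 + 39) + 9712) + (-1557/46 + 621/42) = (1343 + 9712) + (-1557/46 + 621*(1/42)) = 11055 + (-1557/46 + 207/14) = 11055 - 3069/161 = 1776786/161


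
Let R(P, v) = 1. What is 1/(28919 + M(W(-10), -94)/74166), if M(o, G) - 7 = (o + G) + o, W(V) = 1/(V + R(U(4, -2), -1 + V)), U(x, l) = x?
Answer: 667494/19303258201 ≈ 3.4579e-5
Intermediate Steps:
W(V) = 1/(1 + V) (W(V) = 1/(V + 1) = 1/(1 + V))
M(o, G) = 7 + G + 2*o (M(o, G) = 7 + ((o + G) + o) = 7 + ((G + o) + o) = 7 + (G + 2*o) = 7 + G + 2*o)
1/(28919 + M(W(-10), -94)/74166) = 1/(28919 + (7 - 94 + 2/(1 - 10))/74166) = 1/(28919 + (7 - 94 + 2/(-9))*(1/74166)) = 1/(28919 + (7 - 94 + 2*(-⅑))*(1/74166)) = 1/(28919 + (7 - 94 - 2/9)*(1/74166)) = 1/(28919 - 785/9*1/74166) = 1/(28919 - 785/667494) = 1/(19303258201/667494) = 667494/19303258201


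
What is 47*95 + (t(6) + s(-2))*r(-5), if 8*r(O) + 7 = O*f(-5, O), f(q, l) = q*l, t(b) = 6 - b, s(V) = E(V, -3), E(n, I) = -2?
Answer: 4498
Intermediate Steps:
s(V) = -2
f(q, l) = l*q
r(O) = -7/8 - 5*O²/8 (r(O) = -7/8 + (O*(O*(-5)))/8 = -7/8 + (O*(-5*O))/8 = -7/8 + (-5*O²)/8 = -7/8 - 5*O²/8)
47*95 + (t(6) + s(-2))*r(-5) = 47*95 + ((6 - 1*6) - 2)*(-7/8 - 5/8*(-5)²) = 4465 + ((6 - 6) - 2)*(-7/8 - 5/8*25) = 4465 + (0 - 2)*(-7/8 - 125/8) = 4465 - 2*(-33/2) = 4465 + 33 = 4498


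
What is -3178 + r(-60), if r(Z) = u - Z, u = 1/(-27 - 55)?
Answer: -255677/82 ≈ -3118.0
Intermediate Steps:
u = -1/82 (u = 1/(-82) = -1/82 ≈ -0.012195)
r(Z) = -1/82 - Z
-3178 + r(-60) = -3178 + (-1/82 - 1*(-60)) = -3178 + (-1/82 + 60) = -3178 + 4919/82 = -255677/82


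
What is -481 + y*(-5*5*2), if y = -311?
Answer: 15069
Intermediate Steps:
-481 + y*(-5*5*2) = -481 - 311*(-5*5)*2 = -481 - (-7775)*2 = -481 - 311*(-50) = -481 + 15550 = 15069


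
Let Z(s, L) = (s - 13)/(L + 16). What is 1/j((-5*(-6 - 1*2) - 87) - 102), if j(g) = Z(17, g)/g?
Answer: 19817/4 ≈ 4954.3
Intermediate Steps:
Z(s, L) = (-13 + s)/(16 + L)
j(g) = 4/(g*(16 + g)) (j(g) = ((-13 + 17)/(16 + g))/g = (4/(16 + g))/g = 4/(g*(16 + g)))
1/j((-5*(-6 - 1*2) - 87) - 102) = 1/(4/(((-5*(-6 - 1*2) - 87) - 102)*(16 + ((-5*(-6 - 1*2) - 87) - 102)))) = 1/(4/(((-5*(-6 - 2) - 87) - 102)*(16 + ((-5*(-6 - 2) - 87) - 102)))) = 1/(4/(((-5*(-8) - 87) - 102)*(16 + ((-5*(-8) - 87) - 102)))) = 1/(4/(((40 - 87) - 102)*(16 + ((40 - 87) - 102)))) = 1/(4/((-47 - 102)*(16 + (-47 - 102)))) = 1/(4/(-149*(16 - 149))) = 1/(4*(-1/149)/(-133)) = 1/(4*(-1/149)*(-1/133)) = 1/(4/19817) = 19817/4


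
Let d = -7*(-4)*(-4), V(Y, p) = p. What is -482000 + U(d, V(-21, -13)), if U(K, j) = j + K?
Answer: -482125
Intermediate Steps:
d = -112 (d = 28*(-4) = -112)
U(K, j) = K + j
-482000 + U(d, V(-21, -13)) = -482000 + (-112 - 13) = -482000 - 125 = -482125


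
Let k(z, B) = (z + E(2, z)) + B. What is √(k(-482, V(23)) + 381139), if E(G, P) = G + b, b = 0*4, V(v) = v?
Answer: 3*√42298 ≈ 616.99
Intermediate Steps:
b = 0
E(G, P) = G (E(G, P) = G + 0 = G)
k(z, B) = 2 + B + z (k(z, B) = (z + 2) + B = (2 + z) + B = 2 + B + z)
√(k(-482, V(23)) + 381139) = √((2 + 23 - 482) + 381139) = √(-457 + 381139) = √380682 = 3*√42298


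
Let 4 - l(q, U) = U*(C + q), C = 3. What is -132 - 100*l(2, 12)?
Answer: 5468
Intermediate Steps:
l(q, U) = 4 - U*(3 + q)
-132 - 100*l(2, 12) = -132 - 100*(4 - 3*12 - 1*12*2) = -132 - 100*(4 - 36 - 24) = -132 - 100*(-56) = -132 + 5600 = 5468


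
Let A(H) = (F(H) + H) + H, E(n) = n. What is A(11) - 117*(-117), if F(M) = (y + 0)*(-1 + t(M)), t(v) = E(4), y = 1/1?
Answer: 13714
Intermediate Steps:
y = 1 (y = 1*1 = 1)
t(v) = 4
F(M) = 3 (F(M) = (1 + 0)*(-1 + 4) = 1*3 = 3)
A(H) = 3 + 2*H (A(H) = (3 + H) + H = 3 + 2*H)
A(11) - 117*(-117) = (3 + 2*11) - 117*(-117) = (3 + 22) + 13689 = 25 + 13689 = 13714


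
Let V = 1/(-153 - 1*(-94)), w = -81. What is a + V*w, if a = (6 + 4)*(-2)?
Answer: -1099/59 ≈ -18.627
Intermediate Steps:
V = -1/59 (V = 1/(-153 + 94) = 1/(-59) = -1/59 ≈ -0.016949)
a = -20 (a = 10*(-2) = -20)
a + V*w = -20 - 1/59*(-81) = -20 + 81/59 = -1099/59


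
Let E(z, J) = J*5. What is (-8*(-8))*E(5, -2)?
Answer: -640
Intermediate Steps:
E(z, J) = 5*J
(-8*(-8))*E(5, -2) = (-8*(-8))*(5*(-2)) = 64*(-10) = -640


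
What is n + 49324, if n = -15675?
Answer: 33649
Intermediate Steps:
n + 49324 = -15675 + 49324 = 33649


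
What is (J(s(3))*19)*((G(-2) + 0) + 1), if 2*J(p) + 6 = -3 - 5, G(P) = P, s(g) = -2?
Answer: 133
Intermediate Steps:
J(p) = -7 (J(p) = -3 + (-3 - 5)/2 = -3 + (½)*(-8) = -3 - 4 = -7)
(J(s(3))*19)*((G(-2) + 0) + 1) = (-7*19)*((-2 + 0) + 1) = -133*(-2 + 1) = -133*(-1) = 133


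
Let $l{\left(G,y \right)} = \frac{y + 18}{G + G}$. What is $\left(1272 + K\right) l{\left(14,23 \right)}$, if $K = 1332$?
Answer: $3813$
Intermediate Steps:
$l{\left(G,y \right)} = \frac{18 + y}{2 G}$
$\left(1272 + K\right) l{\left(14,23 \right)} = \left(1272 + 1332\right) \frac{18 + 23}{2 \cdot 14} = 2604 \cdot \frac{1}{2} \cdot \frac{1}{14} \cdot 41 = 2604 \cdot \frac{41}{28} = 3813$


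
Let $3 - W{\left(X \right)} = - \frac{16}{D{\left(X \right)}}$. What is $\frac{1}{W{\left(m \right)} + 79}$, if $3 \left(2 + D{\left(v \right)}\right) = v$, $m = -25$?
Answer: $\frac{31}{2494} \approx 0.01243$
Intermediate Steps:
$D{\left(v \right)} = -2 + \frac{v}{3}$
$W{\left(X \right)} = 3 + \frac{16}{-2 + \frac{X}{3}}$ ($W{\left(X \right)} = 3 - - \frac{16}{-2 + \frac{X}{3}} = 3 + \frac{16}{-2 + \frac{X}{3}}$)
$\frac{1}{W{\left(m \right)} + 79} = \frac{1}{\frac{3 \left(10 - 25\right)}{-6 - 25} + 79} = \frac{1}{3 \frac{1}{-31} \left(-15\right) + 79} = \frac{1}{3 \left(- \frac{1}{31}\right) \left(-15\right) + 79} = \frac{1}{\frac{45}{31} + 79} = \frac{1}{\frac{2494}{31}} = \frac{31}{2494}$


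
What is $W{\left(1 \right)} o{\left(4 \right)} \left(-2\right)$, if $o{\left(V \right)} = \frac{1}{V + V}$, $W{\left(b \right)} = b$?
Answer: $- \frac{1}{4} \approx -0.25$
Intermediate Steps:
$o{\left(V \right)} = \frac{1}{2 V}$
$W{\left(1 \right)} o{\left(4 \right)} \left(-2\right) = 1 \frac{1}{2 \cdot 4} \left(-2\right) = 1 \cdot \frac{1}{2} \cdot \frac{1}{4} \left(-2\right) = 1 \cdot \frac{1}{8} \left(-2\right) = \frac{1}{8} \left(-2\right) = - \frac{1}{4}$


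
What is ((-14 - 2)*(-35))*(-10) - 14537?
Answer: -20137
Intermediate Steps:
((-14 - 2)*(-35))*(-10) - 14537 = -16*(-35)*(-10) - 14537 = 560*(-10) - 14537 = -5600 - 14537 = -20137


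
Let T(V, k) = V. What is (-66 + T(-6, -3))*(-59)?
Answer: 4248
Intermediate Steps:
(-66 + T(-6, -3))*(-59) = (-66 - 6)*(-59) = -72*(-59) = 4248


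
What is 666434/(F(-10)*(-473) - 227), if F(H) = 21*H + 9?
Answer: 333217/47423 ≈ 7.0265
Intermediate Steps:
F(H) = 9 + 21*H
666434/(F(-10)*(-473) - 227) = 666434/((9 + 21*(-10))*(-473) - 227) = 666434/((9 - 210)*(-473) - 227) = 666434/(-201*(-473) - 227) = 666434/(95073 - 227) = 666434/94846 = 666434*(1/94846) = 333217/47423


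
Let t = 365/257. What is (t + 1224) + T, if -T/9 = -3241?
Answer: 7811366/257 ≈ 30394.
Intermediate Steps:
t = 365/257 (t = 365*(1/257) = 365/257 ≈ 1.4202)
T = 29169 (T = -9*(-3241) = 29169)
(t + 1224) + T = (365/257 + 1224) + 29169 = 314933/257 + 29169 = 7811366/257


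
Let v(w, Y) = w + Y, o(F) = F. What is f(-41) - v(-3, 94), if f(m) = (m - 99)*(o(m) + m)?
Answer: 11389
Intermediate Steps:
v(w, Y) = Y + w
f(m) = 2*m*(-99 + m) (f(m) = (m - 99)*(m + m) = (-99 + m)*(2*m) = 2*m*(-99 + m))
f(-41) - v(-3, 94) = 2*(-41)*(-99 - 41) - (94 - 3) = 2*(-41)*(-140) - 1*91 = 11480 - 91 = 11389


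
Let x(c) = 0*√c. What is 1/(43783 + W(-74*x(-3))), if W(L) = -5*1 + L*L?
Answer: 1/43778 ≈ 2.2843e-5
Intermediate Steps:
x(c) = 0
W(L) = -5 + L²
1/(43783 + W(-74*x(-3))) = 1/(43783 + (-5 + (-74*0)²)) = 1/(43783 + (-5 + 0²)) = 1/(43783 + (-5 + 0)) = 1/(43783 - 5) = 1/43778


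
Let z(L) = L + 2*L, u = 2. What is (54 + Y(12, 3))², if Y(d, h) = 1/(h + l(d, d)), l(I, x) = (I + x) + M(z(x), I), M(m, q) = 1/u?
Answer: 8832784/3025 ≈ 2919.9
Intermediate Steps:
z(L) = 3*L
M(m, q) = ½ (M(m, q) = 1/2 = ½)
l(I, x) = ½ + I + x (l(I, x) = (I + x) + ½ = ½ + I + x)
Y(d, h) = 1/(½ + h + 2*d) (Y(d, h) = 1/(h + (½ + d + d)) = 1/(h + (½ + 2*d)) = 1/(½ + h + 2*d))
(54 + Y(12, 3))² = (54 + 2/(1 + 2*3 + 4*12))² = (54 + 2/(1 + 6 + 48))² = (54 + 2/55)² = (2972/55)² = 8832784/3025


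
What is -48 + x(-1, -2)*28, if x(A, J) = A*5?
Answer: -188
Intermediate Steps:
x(A, J) = 5*A
-48 + x(-1, -2)*28 = -48 + (5*(-1))*28 = -48 - 5*28 = -48 - 140 = -188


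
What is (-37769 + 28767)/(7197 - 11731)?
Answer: 4501/2267 ≈ 1.9854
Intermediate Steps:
(-37769 + 28767)/(7197 - 11731) = -9002/(-4534) = -9002*(-1/4534) = 4501/2267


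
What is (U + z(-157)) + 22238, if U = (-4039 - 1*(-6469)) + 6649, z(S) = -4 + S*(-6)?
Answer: 32255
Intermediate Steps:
z(S) = -4 - 6*S
U = 9079 (U = (-4039 + 6469) + 6649 = 2430 + 6649 = 9079)
(U + z(-157)) + 22238 = (9079 + (-4 - 6*(-157))) + 22238 = (9079 + (-4 + 942)) + 22238 = (9079 + 938) + 22238 = 10017 + 22238 = 32255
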